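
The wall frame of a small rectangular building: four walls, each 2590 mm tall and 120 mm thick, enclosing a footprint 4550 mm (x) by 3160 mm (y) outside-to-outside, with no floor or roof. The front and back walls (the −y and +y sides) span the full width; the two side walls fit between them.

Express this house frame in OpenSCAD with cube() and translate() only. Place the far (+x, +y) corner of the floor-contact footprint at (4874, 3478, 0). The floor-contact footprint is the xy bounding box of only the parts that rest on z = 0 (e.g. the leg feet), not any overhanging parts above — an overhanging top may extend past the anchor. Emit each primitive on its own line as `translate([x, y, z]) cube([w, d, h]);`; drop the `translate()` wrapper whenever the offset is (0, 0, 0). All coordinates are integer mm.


translate([324, 318, 0]) cube([4550, 120, 2590]);
translate([324, 3358, 0]) cube([4550, 120, 2590]);
translate([324, 438, 0]) cube([120, 2920, 2590]);
translate([4754, 438, 0]) cube([120, 2920, 2590]);


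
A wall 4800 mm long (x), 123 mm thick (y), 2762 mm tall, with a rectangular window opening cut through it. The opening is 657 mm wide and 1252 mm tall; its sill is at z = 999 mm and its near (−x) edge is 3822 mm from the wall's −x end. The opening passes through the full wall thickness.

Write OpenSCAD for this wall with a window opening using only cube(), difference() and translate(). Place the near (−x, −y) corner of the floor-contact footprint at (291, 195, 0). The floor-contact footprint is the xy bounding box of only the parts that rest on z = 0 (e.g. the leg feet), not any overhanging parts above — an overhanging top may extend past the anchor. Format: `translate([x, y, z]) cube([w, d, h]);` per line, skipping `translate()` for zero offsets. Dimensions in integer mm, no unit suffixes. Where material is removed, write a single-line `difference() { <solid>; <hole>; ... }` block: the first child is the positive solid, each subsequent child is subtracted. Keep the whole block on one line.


difference() { translate([291, 195, 0]) cube([4800, 123, 2762]); translate([4113, 195, 999]) cube([657, 123, 1252]); }


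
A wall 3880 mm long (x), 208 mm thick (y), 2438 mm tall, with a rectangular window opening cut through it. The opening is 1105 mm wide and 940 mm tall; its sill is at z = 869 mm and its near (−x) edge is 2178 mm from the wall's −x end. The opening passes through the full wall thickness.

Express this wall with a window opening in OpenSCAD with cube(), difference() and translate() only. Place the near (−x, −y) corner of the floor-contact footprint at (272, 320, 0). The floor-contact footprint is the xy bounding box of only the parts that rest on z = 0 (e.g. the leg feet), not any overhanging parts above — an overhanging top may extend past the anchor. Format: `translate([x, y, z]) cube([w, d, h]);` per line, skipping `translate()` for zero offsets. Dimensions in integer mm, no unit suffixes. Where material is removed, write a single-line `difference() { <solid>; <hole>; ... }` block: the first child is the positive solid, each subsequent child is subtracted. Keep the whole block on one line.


difference() { translate([272, 320, 0]) cube([3880, 208, 2438]); translate([2450, 320, 869]) cube([1105, 208, 940]); }


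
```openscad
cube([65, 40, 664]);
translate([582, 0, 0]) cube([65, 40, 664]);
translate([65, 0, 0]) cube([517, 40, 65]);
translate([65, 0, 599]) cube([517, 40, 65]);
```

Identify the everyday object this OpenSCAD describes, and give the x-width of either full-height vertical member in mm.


A picture frame. The border width is 65 mm.

Four thin pieces enclosing a rectangular opening — a picture frame. The two full-height stiles are 664 mm tall; the top rail sits at z = 599 and is 65 mm tall, so the border above the opening is 664 − 599 = 65 mm, matching the stile x-width.


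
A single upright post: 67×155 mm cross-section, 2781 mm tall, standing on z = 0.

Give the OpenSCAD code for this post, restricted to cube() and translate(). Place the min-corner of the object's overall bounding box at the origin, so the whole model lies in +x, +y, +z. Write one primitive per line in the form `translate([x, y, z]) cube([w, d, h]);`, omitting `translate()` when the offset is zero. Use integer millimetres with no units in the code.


cube([67, 155, 2781]);


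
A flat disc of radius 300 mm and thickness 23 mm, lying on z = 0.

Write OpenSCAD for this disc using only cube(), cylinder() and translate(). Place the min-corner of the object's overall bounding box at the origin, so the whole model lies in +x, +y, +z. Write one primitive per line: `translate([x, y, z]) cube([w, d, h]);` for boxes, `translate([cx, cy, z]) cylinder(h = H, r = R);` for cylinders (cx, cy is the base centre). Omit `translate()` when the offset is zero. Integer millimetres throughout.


translate([300, 300, 0]) cylinder(h = 23, r = 300);


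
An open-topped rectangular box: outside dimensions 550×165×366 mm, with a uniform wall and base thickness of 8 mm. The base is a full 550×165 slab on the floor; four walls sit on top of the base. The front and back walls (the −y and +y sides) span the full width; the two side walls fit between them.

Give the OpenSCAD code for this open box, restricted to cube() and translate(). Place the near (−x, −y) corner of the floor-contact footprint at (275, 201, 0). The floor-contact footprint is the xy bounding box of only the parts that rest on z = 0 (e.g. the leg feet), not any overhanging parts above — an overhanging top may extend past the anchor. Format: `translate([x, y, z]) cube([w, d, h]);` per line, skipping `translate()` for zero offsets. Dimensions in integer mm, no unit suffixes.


translate([275, 201, 0]) cube([550, 165, 8]);
translate([275, 201, 8]) cube([550, 8, 358]);
translate([275, 358, 8]) cube([550, 8, 358]);
translate([275, 209, 8]) cube([8, 149, 358]);
translate([817, 209, 8]) cube([8, 149, 358]);


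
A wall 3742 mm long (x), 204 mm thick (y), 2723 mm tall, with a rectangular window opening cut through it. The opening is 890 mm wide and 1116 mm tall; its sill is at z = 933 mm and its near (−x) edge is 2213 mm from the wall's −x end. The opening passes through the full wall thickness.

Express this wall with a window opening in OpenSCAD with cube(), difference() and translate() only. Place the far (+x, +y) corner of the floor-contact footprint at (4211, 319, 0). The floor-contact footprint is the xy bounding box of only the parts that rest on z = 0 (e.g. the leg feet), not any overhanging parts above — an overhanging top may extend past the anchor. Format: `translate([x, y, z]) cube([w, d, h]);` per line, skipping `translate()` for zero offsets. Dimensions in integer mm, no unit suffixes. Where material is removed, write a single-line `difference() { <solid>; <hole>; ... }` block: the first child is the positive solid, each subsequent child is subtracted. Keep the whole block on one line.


difference() { translate([469, 115, 0]) cube([3742, 204, 2723]); translate([2682, 115, 933]) cube([890, 204, 1116]); }


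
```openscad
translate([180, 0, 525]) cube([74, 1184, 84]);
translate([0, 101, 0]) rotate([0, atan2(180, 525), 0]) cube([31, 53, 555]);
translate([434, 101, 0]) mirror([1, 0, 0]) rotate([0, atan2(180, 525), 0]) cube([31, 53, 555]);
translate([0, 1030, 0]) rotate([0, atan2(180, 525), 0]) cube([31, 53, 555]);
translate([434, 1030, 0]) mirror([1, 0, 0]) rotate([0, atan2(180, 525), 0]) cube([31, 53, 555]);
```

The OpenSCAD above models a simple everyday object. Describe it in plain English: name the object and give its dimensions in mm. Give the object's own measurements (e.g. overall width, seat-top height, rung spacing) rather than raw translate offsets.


A sawhorse. A 74×1184×84 mm beam (x, y, z) sits on two A-frame leg pairs. Each pair is two raked legs of 31×53 mm section (53 mm along y) splaying symmetrically in x. Each leg rises 525 mm vertically over 180 mm of horizontal reach and is 555 mm long along its own axis. Every leg's outer bottom edge rests on the floor and its outer top edge meets a bottom edge of the beam — the left legs (tilting toward +x) meet the beam's −x bottom edge, the right legs (their mirror images, tilting toward −x) meet its +x bottom edge — so the leg tops tuck under the beam, the beam's underside is 525 mm above the floor, and the feet are 434 mm apart outside-to-outside with the beam centred between them. The two leg pairs are set in 101 mm from either end of the beam.


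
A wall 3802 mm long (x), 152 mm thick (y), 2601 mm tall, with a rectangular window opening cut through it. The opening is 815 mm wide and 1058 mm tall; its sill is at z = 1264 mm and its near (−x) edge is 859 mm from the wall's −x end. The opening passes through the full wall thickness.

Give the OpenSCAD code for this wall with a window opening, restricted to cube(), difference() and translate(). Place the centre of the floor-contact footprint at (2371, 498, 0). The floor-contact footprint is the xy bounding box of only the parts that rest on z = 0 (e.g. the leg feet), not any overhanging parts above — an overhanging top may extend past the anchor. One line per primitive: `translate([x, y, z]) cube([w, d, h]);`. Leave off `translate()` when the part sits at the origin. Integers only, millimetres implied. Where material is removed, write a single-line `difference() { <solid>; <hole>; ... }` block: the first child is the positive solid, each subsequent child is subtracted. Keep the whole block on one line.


difference() { translate([470, 422, 0]) cube([3802, 152, 2601]); translate([1329, 422, 1264]) cube([815, 152, 1058]); }


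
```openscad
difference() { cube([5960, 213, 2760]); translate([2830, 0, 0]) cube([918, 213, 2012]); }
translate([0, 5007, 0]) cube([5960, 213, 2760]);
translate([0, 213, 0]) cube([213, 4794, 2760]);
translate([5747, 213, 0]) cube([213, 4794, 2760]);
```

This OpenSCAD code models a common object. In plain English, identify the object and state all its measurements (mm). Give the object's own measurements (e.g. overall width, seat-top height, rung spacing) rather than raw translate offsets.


A single room: four walls, each 2760 mm tall and 213 mm thick, enclosing an outside footprint 5960×5220 mm (x × y), no floor or roof. The front and back walls (−y and +y sides) run the full x-width; the side walls fit between their inner faces. A door opening 918 mm wide and 2012 mm tall is cut through the front wall from the floor up, its −x edge 2830 mm from the wall's −x end.


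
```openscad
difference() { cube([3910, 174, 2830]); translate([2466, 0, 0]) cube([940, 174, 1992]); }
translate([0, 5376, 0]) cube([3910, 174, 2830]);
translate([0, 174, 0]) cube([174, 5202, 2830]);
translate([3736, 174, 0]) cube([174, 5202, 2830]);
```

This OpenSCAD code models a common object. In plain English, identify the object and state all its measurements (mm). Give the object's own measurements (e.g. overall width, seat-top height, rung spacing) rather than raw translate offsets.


A single room: four walls, each 2830 mm tall and 174 mm thick, enclosing an outside footprint 3910×5550 mm (x × y), no floor or roof. The front and back walls (−y and +y sides) run the full x-width; the side walls fit between their inner faces. A door opening 940 mm wide and 1992 mm tall is cut through the front wall from the floor up, its −x edge 2466 mm from the wall's −x end.


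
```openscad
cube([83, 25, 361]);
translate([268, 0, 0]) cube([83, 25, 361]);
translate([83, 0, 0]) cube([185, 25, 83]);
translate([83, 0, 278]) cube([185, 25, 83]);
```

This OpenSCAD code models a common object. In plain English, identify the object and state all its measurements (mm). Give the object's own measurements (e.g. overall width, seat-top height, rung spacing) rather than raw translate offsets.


A rectangular picture frame lying in the x–z plane (depth along y). The opening is 185 mm wide (x) by 195 mm tall (z), surrounded by a border 83 mm wide on all four sides. The frame is 25 mm deep and is made of two full-height vertical stiles with two horizontal rails fitted between them.


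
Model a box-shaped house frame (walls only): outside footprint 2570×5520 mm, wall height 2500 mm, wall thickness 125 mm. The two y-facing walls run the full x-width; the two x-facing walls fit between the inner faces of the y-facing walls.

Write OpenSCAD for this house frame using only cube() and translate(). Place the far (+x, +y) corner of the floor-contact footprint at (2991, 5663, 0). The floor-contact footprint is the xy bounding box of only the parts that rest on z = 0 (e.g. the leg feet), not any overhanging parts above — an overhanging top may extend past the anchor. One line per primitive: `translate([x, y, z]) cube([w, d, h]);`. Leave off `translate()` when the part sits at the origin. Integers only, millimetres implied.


translate([421, 143, 0]) cube([2570, 125, 2500]);
translate([421, 5538, 0]) cube([2570, 125, 2500]);
translate([421, 268, 0]) cube([125, 5270, 2500]);
translate([2866, 268, 0]) cube([125, 5270, 2500]);


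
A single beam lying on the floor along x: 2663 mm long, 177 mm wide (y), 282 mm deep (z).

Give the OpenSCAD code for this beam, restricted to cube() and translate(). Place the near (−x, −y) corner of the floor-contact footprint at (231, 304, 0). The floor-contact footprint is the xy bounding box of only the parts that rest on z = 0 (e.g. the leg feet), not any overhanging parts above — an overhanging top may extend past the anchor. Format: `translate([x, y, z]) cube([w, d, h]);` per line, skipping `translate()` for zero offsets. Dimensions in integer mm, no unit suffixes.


translate([231, 304, 0]) cube([2663, 177, 282]);


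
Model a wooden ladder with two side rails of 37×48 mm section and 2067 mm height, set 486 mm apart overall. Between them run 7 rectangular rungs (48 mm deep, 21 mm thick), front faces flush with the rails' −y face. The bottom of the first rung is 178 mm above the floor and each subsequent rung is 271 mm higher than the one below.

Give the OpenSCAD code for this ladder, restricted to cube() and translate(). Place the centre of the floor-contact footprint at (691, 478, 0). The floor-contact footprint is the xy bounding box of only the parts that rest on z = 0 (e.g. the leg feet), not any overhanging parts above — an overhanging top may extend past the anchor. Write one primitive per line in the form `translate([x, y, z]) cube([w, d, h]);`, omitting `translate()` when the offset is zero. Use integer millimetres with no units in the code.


// rung span = 486 - 2*37 = 412
// rung[k] z = 178 + k*271
translate([448, 454, 0]) cube([37, 48, 2067]);
translate([897, 454, 0]) cube([37, 48, 2067]);
translate([485, 454, 178]) cube([412, 48, 21]);
translate([485, 454, 449]) cube([412, 48, 21]);
translate([485, 454, 720]) cube([412, 48, 21]);
translate([485, 454, 991]) cube([412, 48, 21]);
translate([485, 454, 1262]) cube([412, 48, 21]);
translate([485, 454, 1533]) cube([412, 48, 21]);
translate([485, 454, 1804]) cube([412, 48, 21]);


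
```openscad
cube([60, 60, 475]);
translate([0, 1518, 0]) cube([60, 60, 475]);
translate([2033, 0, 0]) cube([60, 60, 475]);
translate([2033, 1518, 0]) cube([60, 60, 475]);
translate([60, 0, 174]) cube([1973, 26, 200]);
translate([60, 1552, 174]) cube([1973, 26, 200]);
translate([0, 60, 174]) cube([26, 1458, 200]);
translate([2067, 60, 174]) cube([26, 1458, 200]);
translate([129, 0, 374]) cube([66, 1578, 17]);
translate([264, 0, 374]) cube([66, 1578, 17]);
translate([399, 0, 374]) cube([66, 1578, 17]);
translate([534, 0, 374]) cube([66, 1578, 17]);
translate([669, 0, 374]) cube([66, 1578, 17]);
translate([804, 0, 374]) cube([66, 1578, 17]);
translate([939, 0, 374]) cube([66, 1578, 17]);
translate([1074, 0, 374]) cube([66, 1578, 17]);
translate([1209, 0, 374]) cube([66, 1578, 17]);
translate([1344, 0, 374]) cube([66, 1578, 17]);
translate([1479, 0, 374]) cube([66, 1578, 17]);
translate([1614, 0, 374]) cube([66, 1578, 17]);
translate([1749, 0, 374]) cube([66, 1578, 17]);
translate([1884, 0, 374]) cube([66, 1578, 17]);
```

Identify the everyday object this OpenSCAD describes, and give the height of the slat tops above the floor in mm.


A bed frame. The slat-top height is 391 mm.

Four posts, four rails, and a row of slats — a bed frame. Slats sit on the rails at z = 174 + 200 = 374; with slat thickness 17, the top is 391 mm.


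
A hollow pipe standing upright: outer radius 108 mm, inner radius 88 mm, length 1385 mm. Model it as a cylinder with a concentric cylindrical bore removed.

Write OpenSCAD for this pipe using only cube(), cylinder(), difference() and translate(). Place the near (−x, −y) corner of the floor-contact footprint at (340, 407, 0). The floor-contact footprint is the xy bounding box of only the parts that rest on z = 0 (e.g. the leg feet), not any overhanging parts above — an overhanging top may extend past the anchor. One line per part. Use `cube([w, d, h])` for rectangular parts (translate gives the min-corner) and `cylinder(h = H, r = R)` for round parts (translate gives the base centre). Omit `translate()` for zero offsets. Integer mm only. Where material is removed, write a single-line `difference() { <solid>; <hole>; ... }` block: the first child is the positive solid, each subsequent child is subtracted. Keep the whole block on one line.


difference() { translate([448, 515, 0]) cylinder(h = 1385, r = 108); translate([448, 515, 0]) cylinder(h = 1385, r = 88); }


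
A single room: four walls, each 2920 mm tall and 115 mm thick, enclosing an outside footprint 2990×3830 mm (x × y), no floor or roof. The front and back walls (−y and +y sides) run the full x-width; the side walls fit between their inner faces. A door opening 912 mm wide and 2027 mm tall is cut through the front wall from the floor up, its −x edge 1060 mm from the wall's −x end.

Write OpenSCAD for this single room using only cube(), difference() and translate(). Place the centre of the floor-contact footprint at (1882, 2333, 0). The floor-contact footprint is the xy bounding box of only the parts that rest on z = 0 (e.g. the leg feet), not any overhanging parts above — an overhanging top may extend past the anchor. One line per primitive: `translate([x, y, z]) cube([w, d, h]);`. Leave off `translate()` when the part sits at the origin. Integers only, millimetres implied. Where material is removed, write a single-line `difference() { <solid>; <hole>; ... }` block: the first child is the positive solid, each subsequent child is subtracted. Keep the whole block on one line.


difference() { translate([387, 418, 0]) cube([2990, 115, 2920]); translate([1447, 418, 0]) cube([912, 115, 2027]); }
translate([387, 4133, 0]) cube([2990, 115, 2920]);
translate([387, 533, 0]) cube([115, 3600, 2920]);
translate([3262, 533, 0]) cube([115, 3600, 2920]);


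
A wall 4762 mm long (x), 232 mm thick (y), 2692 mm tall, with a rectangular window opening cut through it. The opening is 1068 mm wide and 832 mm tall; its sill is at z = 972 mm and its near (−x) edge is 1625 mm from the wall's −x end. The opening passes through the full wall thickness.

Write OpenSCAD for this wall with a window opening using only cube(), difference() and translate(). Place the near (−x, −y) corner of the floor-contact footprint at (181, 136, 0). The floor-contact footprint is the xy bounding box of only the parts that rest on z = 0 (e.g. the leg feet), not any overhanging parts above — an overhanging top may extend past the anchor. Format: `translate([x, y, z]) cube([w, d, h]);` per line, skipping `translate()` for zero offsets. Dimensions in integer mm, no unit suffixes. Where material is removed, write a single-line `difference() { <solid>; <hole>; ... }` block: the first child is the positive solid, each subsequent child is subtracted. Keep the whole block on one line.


difference() { translate([181, 136, 0]) cube([4762, 232, 2692]); translate([1806, 136, 972]) cube([1068, 232, 832]); }


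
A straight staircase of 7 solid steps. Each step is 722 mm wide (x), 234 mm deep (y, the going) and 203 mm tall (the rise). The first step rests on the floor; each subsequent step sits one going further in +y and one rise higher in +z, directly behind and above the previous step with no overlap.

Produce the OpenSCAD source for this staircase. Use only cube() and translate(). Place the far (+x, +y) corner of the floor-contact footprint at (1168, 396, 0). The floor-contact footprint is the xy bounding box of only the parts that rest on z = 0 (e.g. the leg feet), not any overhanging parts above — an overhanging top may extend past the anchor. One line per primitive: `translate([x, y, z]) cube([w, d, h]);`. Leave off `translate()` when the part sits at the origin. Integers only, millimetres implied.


translate([446, 162, 0]) cube([722, 234, 203]);
translate([446, 396, 203]) cube([722, 234, 203]);
translate([446, 630, 406]) cube([722, 234, 203]);
translate([446, 864, 609]) cube([722, 234, 203]);
translate([446, 1098, 812]) cube([722, 234, 203]);
translate([446, 1332, 1015]) cube([722, 234, 203]);
translate([446, 1566, 1218]) cube([722, 234, 203]);


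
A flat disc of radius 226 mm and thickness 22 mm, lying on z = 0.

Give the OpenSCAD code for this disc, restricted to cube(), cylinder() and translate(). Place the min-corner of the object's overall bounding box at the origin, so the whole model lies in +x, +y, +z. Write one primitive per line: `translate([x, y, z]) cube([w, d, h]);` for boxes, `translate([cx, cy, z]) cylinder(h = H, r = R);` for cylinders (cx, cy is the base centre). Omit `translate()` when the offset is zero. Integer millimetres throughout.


translate([226, 226, 0]) cylinder(h = 22, r = 226);


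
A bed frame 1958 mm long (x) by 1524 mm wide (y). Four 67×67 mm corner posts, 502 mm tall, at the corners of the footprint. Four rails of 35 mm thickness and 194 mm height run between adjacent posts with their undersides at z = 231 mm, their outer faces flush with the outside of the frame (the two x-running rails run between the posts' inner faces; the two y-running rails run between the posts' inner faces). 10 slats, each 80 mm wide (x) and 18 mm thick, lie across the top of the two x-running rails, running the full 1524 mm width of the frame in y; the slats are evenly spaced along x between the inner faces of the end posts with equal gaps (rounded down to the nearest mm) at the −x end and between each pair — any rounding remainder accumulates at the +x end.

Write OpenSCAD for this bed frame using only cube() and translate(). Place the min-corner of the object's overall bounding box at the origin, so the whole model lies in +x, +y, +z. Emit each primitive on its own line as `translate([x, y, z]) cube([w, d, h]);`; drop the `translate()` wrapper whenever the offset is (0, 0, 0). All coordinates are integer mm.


cube([67, 67, 502]);
translate([0, 1457, 0]) cube([67, 67, 502]);
translate([1891, 0, 0]) cube([67, 67, 502]);
translate([1891, 1457, 0]) cube([67, 67, 502]);
translate([67, 0, 231]) cube([1824, 35, 194]);
translate([67, 1489, 231]) cube([1824, 35, 194]);
translate([0, 67, 231]) cube([35, 1390, 194]);
translate([1923, 67, 231]) cube([35, 1390, 194]);
translate([160, 0, 425]) cube([80, 1524, 18]);
translate([333, 0, 425]) cube([80, 1524, 18]);
translate([506, 0, 425]) cube([80, 1524, 18]);
translate([679, 0, 425]) cube([80, 1524, 18]);
translate([852, 0, 425]) cube([80, 1524, 18]);
translate([1025, 0, 425]) cube([80, 1524, 18]);
translate([1198, 0, 425]) cube([80, 1524, 18]);
translate([1371, 0, 425]) cube([80, 1524, 18]);
translate([1544, 0, 425]) cube([80, 1524, 18]);
translate([1717, 0, 425]) cube([80, 1524, 18]);


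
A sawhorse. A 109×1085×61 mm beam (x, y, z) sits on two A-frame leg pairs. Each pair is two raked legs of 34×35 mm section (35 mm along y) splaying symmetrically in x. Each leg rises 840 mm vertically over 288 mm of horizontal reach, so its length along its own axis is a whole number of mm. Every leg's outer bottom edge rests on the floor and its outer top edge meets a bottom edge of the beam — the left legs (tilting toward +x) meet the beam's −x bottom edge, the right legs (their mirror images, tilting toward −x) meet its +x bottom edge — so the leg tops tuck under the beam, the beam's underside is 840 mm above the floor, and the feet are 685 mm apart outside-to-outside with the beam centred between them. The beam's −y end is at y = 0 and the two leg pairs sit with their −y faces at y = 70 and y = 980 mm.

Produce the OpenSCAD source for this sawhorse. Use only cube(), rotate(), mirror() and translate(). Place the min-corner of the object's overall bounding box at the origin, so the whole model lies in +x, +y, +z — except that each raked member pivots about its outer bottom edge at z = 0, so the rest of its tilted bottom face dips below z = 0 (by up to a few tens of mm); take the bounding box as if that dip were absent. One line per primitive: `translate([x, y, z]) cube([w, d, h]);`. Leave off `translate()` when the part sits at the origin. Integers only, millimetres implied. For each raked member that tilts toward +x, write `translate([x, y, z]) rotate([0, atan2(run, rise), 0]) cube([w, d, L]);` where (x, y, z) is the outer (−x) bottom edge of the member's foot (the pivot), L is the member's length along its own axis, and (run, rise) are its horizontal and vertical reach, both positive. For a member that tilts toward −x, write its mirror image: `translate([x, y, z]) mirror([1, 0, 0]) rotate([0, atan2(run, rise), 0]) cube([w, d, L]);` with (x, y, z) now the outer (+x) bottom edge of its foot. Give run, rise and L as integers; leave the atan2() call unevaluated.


translate([288, 0, 840]) cube([109, 1085, 61]);
translate([0, 70, 0]) rotate([0, atan2(288, 840), 0]) cube([34, 35, 888]);
translate([685, 70, 0]) mirror([1, 0, 0]) rotate([0, atan2(288, 840), 0]) cube([34, 35, 888]);
translate([0, 980, 0]) rotate([0, atan2(288, 840), 0]) cube([34, 35, 888]);
translate([685, 980, 0]) mirror([1, 0, 0]) rotate([0, atan2(288, 840), 0]) cube([34, 35, 888]);


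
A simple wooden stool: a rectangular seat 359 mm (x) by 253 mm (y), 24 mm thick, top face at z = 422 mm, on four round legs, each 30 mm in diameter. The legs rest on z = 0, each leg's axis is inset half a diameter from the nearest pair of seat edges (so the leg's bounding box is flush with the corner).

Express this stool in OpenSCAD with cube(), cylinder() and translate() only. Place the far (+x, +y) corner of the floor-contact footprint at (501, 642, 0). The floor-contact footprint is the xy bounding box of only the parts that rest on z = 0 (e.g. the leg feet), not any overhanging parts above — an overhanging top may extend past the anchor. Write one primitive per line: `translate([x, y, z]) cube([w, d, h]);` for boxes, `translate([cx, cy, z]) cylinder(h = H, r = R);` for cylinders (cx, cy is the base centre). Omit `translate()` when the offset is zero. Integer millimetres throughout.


translate([142, 389, 398]) cube([359, 253, 24]);
translate([157, 404, 0]) cylinder(h = 398, r = 15);
translate([486, 404, 0]) cylinder(h = 398, r = 15);
translate([157, 627, 0]) cylinder(h = 398, r = 15);
translate([486, 627, 0]) cylinder(h = 398, r = 15);


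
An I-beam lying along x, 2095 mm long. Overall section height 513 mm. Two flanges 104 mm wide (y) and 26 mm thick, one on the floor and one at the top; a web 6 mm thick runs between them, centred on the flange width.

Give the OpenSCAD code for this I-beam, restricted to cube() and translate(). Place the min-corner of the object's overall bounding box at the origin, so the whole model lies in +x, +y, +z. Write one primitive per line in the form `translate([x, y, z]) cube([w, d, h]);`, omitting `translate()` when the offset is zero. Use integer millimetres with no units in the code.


cube([2095, 104, 26]);
translate([0, 49, 26]) cube([2095, 6, 461]);
translate([0, 0, 487]) cube([2095, 104, 26]);


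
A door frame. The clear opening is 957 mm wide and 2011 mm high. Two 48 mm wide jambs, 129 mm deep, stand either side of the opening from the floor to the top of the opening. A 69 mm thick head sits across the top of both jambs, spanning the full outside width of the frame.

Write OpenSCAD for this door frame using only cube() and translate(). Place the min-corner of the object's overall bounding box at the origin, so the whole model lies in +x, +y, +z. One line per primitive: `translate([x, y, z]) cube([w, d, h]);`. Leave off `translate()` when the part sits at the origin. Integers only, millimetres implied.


cube([48, 129, 2011]);
translate([1005, 0, 0]) cube([48, 129, 2011]);
translate([0, 0, 2011]) cube([1053, 129, 69]);


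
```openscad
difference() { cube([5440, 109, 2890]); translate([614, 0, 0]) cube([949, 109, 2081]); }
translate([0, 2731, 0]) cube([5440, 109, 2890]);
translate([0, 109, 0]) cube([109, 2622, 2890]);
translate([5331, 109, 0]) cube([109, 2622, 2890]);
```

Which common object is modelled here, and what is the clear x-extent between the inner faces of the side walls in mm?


A single room. The interior width is 5222 mm.

Four walls enclosing a rectangle with a door in the front wall — a room. Outside width 5440 minus two 109 mm walls gives 5222 mm.


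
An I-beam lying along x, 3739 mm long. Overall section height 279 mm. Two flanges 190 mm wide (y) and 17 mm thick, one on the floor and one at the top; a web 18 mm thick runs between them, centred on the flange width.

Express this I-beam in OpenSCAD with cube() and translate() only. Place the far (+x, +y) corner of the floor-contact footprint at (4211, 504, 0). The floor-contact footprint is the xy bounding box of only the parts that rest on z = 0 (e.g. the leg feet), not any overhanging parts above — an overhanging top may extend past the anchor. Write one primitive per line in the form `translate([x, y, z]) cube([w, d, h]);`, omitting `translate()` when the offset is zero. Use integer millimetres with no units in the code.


translate([472, 314, 0]) cube([3739, 190, 17]);
translate([472, 400, 17]) cube([3739, 18, 245]);
translate([472, 314, 262]) cube([3739, 190, 17]);


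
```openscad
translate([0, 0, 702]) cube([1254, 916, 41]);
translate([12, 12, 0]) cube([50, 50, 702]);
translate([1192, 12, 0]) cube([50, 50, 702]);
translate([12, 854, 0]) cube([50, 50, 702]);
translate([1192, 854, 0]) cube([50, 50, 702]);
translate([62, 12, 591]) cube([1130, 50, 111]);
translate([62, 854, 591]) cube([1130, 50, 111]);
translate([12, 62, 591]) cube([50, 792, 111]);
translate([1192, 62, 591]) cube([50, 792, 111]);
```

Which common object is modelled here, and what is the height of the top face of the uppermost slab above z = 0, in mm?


A table. The table height is 743 mm.

A 1254×916×41 slab sits at z = 702 on four 50 mm square posts — a table. The top surface is at 702 + 41 = 743 mm.


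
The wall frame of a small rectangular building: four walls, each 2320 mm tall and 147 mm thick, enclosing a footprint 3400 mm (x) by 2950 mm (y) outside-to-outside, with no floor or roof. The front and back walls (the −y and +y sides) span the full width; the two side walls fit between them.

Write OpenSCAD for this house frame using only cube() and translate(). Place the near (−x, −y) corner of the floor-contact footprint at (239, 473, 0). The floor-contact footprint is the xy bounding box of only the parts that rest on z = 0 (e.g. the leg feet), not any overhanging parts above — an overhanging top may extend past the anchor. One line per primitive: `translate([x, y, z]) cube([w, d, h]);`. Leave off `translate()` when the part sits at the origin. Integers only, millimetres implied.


translate([239, 473, 0]) cube([3400, 147, 2320]);
translate([239, 3276, 0]) cube([3400, 147, 2320]);
translate([239, 620, 0]) cube([147, 2656, 2320]);
translate([3492, 620, 0]) cube([147, 2656, 2320]);


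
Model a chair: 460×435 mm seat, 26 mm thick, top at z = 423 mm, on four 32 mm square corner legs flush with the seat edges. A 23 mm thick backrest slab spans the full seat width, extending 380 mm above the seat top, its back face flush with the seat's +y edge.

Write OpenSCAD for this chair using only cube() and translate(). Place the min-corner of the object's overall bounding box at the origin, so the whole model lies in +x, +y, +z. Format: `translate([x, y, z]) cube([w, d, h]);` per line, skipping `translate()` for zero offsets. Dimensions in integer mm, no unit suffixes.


translate([0, 0, 397]) cube([460, 435, 26]);
cube([32, 32, 397]);
translate([428, 0, 0]) cube([32, 32, 397]);
translate([0, 403, 0]) cube([32, 32, 397]);
translate([428, 403, 0]) cube([32, 32, 397]);
translate([0, 412, 423]) cube([460, 23, 380]);


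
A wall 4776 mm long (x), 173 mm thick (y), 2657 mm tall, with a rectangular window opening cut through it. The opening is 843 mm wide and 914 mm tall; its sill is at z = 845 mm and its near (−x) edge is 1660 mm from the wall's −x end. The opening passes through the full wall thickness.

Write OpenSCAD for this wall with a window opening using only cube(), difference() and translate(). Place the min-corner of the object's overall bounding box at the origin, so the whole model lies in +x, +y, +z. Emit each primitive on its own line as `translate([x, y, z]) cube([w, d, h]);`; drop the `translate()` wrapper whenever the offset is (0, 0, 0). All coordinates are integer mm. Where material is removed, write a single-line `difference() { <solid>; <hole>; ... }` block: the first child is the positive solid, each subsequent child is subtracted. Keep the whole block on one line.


difference() { cube([4776, 173, 2657]); translate([1660, 0, 845]) cube([843, 173, 914]); }


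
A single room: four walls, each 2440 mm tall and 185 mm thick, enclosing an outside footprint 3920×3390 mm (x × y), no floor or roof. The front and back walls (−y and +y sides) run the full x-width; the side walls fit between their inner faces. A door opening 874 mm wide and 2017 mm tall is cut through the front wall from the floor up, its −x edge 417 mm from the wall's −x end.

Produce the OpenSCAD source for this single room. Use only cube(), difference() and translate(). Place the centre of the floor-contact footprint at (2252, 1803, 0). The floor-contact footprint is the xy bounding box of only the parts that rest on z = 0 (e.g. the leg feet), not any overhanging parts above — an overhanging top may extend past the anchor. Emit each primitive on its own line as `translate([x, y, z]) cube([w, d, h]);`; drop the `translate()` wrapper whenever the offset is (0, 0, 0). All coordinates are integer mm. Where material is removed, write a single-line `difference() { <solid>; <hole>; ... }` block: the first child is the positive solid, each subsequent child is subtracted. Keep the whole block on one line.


difference() { translate([292, 108, 0]) cube([3920, 185, 2440]); translate([709, 108, 0]) cube([874, 185, 2017]); }
translate([292, 3313, 0]) cube([3920, 185, 2440]);
translate([292, 293, 0]) cube([185, 3020, 2440]);
translate([4027, 293, 0]) cube([185, 3020, 2440]);


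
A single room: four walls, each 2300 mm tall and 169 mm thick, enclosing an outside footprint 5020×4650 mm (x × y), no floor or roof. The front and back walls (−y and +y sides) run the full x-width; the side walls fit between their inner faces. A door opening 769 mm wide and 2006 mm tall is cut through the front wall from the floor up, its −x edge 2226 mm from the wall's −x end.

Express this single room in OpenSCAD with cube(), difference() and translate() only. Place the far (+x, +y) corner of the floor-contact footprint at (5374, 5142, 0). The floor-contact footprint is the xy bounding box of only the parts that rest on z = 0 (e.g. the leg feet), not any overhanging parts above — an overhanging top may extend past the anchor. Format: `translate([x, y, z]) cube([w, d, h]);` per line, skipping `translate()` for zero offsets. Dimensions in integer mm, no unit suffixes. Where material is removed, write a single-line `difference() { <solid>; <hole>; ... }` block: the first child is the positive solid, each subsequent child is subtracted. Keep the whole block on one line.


difference() { translate([354, 492, 0]) cube([5020, 169, 2300]); translate([2580, 492, 0]) cube([769, 169, 2006]); }
translate([354, 4973, 0]) cube([5020, 169, 2300]);
translate([354, 661, 0]) cube([169, 4312, 2300]);
translate([5205, 661, 0]) cube([169, 4312, 2300]);


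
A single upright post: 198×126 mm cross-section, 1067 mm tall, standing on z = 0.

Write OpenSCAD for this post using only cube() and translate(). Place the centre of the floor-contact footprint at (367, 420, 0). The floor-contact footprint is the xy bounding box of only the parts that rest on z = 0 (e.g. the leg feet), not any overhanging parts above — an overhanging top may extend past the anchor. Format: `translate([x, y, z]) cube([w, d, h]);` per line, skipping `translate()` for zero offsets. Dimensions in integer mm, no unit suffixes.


translate([268, 357, 0]) cube([198, 126, 1067]);


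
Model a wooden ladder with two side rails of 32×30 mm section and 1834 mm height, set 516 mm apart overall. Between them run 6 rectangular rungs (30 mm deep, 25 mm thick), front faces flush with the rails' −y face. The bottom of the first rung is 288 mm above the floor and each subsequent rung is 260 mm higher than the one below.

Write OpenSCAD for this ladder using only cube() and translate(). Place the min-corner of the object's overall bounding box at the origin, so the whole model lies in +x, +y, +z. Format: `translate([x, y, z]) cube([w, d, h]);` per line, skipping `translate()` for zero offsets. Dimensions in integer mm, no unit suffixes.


cube([32, 30, 1834]);
translate([484, 0, 0]) cube([32, 30, 1834]);
translate([32, 0, 288]) cube([452, 30, 25]);
translate([32, 0, 548]) cube([452, 30, 25]);
translate([32, 0, 808]) cube([452, 30, 25]);
translate([32, 0, 1068]) cube([452, 30, 25]);
translate([32, 0, 1328]) cube([452, 30, 25]);
translate([32, 0, 1588]) cube([452, 30, 25]);


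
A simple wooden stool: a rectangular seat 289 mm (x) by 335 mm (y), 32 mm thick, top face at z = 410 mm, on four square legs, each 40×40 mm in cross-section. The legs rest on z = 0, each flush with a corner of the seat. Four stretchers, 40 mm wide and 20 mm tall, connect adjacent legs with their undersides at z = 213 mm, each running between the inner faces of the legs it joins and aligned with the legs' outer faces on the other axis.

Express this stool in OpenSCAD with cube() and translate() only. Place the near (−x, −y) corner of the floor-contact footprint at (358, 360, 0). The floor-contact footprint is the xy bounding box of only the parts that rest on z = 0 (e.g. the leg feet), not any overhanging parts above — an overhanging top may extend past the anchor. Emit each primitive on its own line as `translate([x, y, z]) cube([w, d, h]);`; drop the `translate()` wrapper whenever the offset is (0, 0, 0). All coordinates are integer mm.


translate([358, 360, 378]) cube([289, 335, 32]);
translate([358, 360, 0]) cube([40, 40, 378]);
translate([607, 360, 0]) cube([40, 40, 378]);
translate([358, 655, 0]) cube([40, 40, 378]);
translate([607, 655, 0]) cube([40, 40, 378]);
translate([398, 360, 213]) cube([209, 40, 20]);
translate([398, 655, 213]) cube([209, 40, 20]);
translate([358, 400, 213]) cube([40, 255, 20]);
translate([607, 400, 213]) cube([40, 255, 20]);


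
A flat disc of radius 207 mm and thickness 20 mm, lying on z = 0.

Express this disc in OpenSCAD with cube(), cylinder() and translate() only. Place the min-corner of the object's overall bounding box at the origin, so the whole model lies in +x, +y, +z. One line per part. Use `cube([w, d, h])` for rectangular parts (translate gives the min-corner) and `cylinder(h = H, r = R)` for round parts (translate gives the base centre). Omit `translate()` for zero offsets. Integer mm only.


translate([207, 207, 0]) cylinder(h = 20, r = 207);


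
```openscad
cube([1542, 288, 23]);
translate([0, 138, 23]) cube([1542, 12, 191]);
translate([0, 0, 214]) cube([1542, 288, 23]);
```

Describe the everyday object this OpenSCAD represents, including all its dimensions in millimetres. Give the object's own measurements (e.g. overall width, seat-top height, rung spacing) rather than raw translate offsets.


An I-beam lying along x, 1542 mm long. Overall section height 237 mm. Two flanges 288 mm wide (y) and 23 mm thick, one on the floor and one at the top; a web 12 mm thick runs between them, centred on the flange width.
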